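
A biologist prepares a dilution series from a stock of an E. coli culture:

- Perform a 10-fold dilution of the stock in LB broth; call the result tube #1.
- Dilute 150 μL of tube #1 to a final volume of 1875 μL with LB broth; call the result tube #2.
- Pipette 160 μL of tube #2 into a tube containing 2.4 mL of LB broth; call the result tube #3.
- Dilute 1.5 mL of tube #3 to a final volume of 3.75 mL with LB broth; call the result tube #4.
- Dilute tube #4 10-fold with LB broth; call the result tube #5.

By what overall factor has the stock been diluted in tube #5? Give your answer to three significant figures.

5.00 × 10^4

Step 1: 10-fold → factor 10
Step 2: 150 μL brought to 1875 μL → factor 1875/150 = 12.5
Step 3: 160 μL + 2.4 mL = 2560 μL total → factor 2560/160 = 16
Step 4: 1.5 mL brought to 3.75 mL → factor 3.75/1.5 = 2.5
Step 5: 10-fold → factor 10
Overall dilution factor = 10 × 12.5 × 16 × 2.5 × 10 = 50000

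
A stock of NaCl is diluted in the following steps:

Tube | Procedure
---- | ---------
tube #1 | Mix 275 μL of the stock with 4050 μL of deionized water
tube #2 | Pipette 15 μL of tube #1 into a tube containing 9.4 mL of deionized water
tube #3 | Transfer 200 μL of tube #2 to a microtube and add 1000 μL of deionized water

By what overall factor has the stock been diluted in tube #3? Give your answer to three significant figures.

Step 1: 275 μL + 4050 μL = 4325 μL total → factor 4325/275 = 15.727
Step 2: 15 μL + 9.4 mL = 9415 μL total → factor 9415/15 = 627.67
Step 3: 200 μL + 1000 μL = 1200 μL total → factor 1200/200 = 6
Overall dilution factor = 15.727 × 627.67 × 6 = 59229

5.92 × 10^4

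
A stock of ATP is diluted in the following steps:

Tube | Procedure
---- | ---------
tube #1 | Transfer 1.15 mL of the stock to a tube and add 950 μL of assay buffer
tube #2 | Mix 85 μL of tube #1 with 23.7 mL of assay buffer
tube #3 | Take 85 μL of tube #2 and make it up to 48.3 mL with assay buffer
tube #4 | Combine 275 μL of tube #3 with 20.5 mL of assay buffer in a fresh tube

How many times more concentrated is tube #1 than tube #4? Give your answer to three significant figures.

1.20 × 10^7

Step 1: 1.15 mL + 950 μL = 2.1 mL total → factor 2.1/1.15 = 1.8261
Step 2: 85 μL + 23.7 mL = 23785 μL total → factor 23785/85 = 279.82
Step 3: 85 μL brought to 48.3 mL → factor 48300/85 = 568.24
Step 4: 275 μL + 20.5 mL = 20775 μL total → factor 20775/275 = 75.545
Dilution factor to tube #1 = 1.8261; to tube #4 = 2.1935 × 10^7
[tube #1]/[tube #4] = (factor to tube #4)/(factor to tube #1) = 2.1935 × 10^7/1.8261 = 1.20 × 10^7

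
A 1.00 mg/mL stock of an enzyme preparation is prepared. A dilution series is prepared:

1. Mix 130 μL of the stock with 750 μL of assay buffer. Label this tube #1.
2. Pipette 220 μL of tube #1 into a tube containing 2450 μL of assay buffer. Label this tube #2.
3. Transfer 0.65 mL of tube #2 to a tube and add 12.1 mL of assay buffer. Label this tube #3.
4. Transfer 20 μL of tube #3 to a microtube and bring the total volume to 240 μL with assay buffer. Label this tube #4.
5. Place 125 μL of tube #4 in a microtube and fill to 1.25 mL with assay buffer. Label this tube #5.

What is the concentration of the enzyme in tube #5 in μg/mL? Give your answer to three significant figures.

0.00517 μg/mL

Step 1: 130 μL + 750 μL = 880 μL total → factor 880/130 = 6.7692
Step 2: 220 μL + 2450 μL = 2670 μL total → factor 2670/220 = 12.136
Step 3: 0.65 mL + 12.1 mL = 12.75 mL total → factor 12.75/0.65 = 19.615
Step 4: 20 μL brought to 240 μL → factor 240/20 = 12
Step 5: 125 μL brought to 1.25 mL → factor 1250/125 = 10
Overall dilution factor = 6.7692 × 12.136 × 19.615 × 12 × 10 = 1.9338 × 10^5
Final = 1.00 mg/mL / 1.9338 × 10^5 = 5.171 × 10^-6 mg/mL = 0.00517 μg/mL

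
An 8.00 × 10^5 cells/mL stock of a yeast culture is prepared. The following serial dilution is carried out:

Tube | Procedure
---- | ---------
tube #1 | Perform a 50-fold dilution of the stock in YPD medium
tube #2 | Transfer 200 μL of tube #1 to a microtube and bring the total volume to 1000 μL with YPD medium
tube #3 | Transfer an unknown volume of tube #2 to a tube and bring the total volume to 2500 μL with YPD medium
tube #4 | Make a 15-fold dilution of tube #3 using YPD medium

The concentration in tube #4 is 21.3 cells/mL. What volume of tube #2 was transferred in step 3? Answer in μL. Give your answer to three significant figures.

250 μL

Step 1: 50-fold → factor 50
Step 2: 200 μL brought to 1000 μL → factor 1000/200 = 5
Step 3: v brought to 2500 μL → factor = 2500 μL/v
Step 4: 15-fold → factor 15
Product of known-step factors = 3750
Overall factor = 8.00 × 10^5 cells/mL / (21.3 cells/mL) = 37559
Step-3 factor = 37559 / 3750 = 10.016
v = 2500 μL / 10.016 = 250 μL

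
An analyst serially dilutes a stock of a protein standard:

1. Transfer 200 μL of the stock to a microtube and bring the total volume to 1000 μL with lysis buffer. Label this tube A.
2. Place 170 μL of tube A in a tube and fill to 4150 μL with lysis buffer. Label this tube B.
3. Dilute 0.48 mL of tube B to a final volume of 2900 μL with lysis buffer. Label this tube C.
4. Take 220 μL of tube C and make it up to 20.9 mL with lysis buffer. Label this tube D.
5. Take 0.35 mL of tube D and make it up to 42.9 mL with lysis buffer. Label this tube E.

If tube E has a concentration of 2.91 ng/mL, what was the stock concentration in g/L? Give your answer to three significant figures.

Step 1: 200 μL brought to 1000 μL → factor 1000/200 = 5
Step 2: 170 μL brought to 4150 μL → factor 4150/170 = 24.412
Step 3: 0.48 mL brought to 2900 μL → factor 2.9/0.48 = 6.0417
Step 4: 220 μL brought to 20.9 mL → factor 20900/220 = 95
Step 5: 0.35 mL brought to 42.9 mL → factor 42.9/0.35 = 122.57
Overall dilution factor = 5 × 24.412 × 6.0417 × 95 × 122.57 = 8.5869 × 10^6
Stock = 2.91 ng/mL × 8.5869 × 10^6 = 2.499 × 10^7 ng/mL = 25.0 g/L

25.0 g/L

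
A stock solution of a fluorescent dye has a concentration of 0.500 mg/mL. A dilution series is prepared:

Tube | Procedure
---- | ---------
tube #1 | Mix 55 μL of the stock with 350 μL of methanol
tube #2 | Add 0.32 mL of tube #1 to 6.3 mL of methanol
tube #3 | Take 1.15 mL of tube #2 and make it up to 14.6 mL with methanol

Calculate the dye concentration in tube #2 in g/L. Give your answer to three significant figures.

0.00328 g/L

Step 1: 55 μL + 350 μL = 405 μL total → factor 405/55 = 7.3636
Step 2: 0.32 mL + 6.3 mL = 6.62 mL total → factor 6.62/0.32 = 20.688
Dilution factor through tube #2 = 7.3636 × 20.688 = 152.34
[tube #2] = 0.500 mg/mL / 152.34 = 0.003282 mg/mL = 0.00328 g/L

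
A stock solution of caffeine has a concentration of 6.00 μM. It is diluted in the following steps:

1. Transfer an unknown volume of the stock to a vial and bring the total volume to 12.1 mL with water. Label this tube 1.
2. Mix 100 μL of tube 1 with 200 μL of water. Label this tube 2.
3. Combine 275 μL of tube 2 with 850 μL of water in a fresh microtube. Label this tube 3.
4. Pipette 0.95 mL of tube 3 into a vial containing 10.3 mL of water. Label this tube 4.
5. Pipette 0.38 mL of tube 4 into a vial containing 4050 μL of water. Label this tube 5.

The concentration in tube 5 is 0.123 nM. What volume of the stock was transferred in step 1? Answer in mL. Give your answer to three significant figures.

Step 1: v brought to 12.1 mL → factor = 12.1 mL/v
Step 2: 100 μL + 200 μL = 300 μL total → factor 300/100 = 3
Step 3: 275 μL + 850 μL = 1125 μL total → factor 1125/275 = 4.0909
Step 4: 0.95 mL + 10.3 mL = 11.25 mL total → factor 11.25/0.95 = 11.842
Step 5: 0.38 mL + 4050 μL = 4.43 mL total → factor 4.43/0.38 = 11.658
Product of known-step factors = 1694.3
Overall factor = 6.00 μM / (0.123 nM) = 48780
Step-1 factor = 48780 / 1694.3 = 28.791
v = 12.1 mL / 28.791 = 0.420 mL

0.420 mL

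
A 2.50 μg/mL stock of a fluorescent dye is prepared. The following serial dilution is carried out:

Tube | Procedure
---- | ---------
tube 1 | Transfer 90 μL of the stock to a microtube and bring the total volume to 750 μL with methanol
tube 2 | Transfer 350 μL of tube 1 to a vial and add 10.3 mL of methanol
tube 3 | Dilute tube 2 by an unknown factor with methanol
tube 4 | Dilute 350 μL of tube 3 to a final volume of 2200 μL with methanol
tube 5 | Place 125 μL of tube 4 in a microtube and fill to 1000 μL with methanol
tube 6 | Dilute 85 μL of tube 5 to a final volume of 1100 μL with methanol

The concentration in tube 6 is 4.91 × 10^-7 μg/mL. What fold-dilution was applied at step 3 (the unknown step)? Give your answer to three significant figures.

Step 1: 90 μL brought to 750 μL → factor 750/90 = 8.3333
Step 2: 350 μL + 10.3 mL = 10650 μL total → factor 10650/350 = 30.429
Step 3: unknown factor x
Step 4: 350 μL brought to 2200 μL → factor 2200/350 = 6.2857
Step 5: 125 μL brought to 1000 μL → factor 1000/125 = 8
Step 6: 85 μL brought to 1100 μL → factor 1100/85 = 12.941
Product of known-step factors = 1.6501 × 10^5
Overall factor = 2.50 μg/mL / (4.91 × 10^-7 μg/mL) = 5.0916 × 10^6
x = 5.0916 × 10^6 / 1.6501 × 10^5 = 30.9

30.9-fold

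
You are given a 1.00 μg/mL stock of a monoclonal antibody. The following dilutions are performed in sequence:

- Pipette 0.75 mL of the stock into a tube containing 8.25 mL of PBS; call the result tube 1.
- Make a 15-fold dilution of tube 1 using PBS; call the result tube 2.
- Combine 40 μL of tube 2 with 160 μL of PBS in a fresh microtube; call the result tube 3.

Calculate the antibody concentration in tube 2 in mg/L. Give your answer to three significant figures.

Step 1: 0.75 mL + 8.25 mL = 9 mL total → factor 9/0.75 = 12
Step 2: 15-fold → factor 15
Dilution factor through tube 2 = 12 × 15 = 180
[tube 2] = 1.00 μg/mL / 180 = 0.005556 μg/mL = 0.00556 mg/L

0.00556 mg/L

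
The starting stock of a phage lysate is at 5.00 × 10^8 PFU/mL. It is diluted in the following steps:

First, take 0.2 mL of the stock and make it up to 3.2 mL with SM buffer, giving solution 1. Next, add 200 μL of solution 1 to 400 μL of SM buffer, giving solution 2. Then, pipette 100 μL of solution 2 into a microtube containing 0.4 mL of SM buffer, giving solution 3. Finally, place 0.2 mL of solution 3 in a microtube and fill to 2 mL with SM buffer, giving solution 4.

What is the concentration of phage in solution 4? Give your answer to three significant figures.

2.08 × 10^5 PFU/mL

Step 1: 0.2 mL brought to 3.2 mL → factor 3.2/0.2 = 16
Step 2: 200 μL + 400 μL = 600 μL total → factor 600/200 = 3
Step 3: 100 μL + 0.4 mL = 500 μL total → factor 500/100 = 5
Step 4: 0.2 mL brought to 2 mL → factor 2/0.2 = 10
Overall dilution factor = 16 × 3 × 5 × 10 = 2400
Final = 5.00 × 10^8 PFU/mL / 2400 = 2.08 × 10^5 PFU/mL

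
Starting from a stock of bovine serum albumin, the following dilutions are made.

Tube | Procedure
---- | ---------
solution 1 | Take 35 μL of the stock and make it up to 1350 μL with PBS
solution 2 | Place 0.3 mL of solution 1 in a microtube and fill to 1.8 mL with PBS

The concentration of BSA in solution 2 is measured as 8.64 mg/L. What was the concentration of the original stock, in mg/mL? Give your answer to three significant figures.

Step 1: 35 μL brought to 1350 μL → factor 1350/35 = 38.571
Step 2: 0.3 mL brought to 1.8 mL → factor 1.8/0.3 = 6
Overall dilution factor = 38.571 × 6 = 231.43
Stock = 8.64 mg/L × 231.43 = 2000 mg/L = 2.00 mg/mL

2.00 mg/mL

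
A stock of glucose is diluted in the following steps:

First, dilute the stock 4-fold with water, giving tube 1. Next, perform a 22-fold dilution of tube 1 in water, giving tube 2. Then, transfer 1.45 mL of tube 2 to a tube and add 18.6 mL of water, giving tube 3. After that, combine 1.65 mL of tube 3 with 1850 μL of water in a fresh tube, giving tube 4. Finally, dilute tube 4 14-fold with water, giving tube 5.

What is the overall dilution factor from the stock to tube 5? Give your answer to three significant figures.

Step 1: 4-fold → factor 4
Step 2: 22-fold → factor 22
Step 3: 1.45 mL + 18.6 mL = 20.05 mL total → factor 20.05/1.45 = 13.828
Step 4: 1.65 mL + 1850 μL = 3.5 mL total → factor 3.5/1.65 = 2.1212
Step 5: 14-fold → factor 14
Overall dilution factor = 4 × 22 × 13.828 × 2.1212 × 14 = 36136

3.61 × 10^4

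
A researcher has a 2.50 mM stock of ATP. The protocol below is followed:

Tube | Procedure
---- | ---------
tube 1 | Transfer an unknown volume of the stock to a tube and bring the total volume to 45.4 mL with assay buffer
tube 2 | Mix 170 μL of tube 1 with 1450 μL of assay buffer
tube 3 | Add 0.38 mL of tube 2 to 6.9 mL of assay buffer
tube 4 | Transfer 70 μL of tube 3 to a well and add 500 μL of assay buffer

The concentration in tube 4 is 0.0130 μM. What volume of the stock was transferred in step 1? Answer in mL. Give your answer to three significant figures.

0.351 mL

Step 1: v brought to 45.4 mL → factor = 45.4 mL/v
Step 2: 170 μL + 1450 μL = 1620 μL total → factor 1620/170 = 9.5294
Step 3: 0.38 mL + 6.9 mL = 7.28 mL total → factor 7.28/0.38 = 19.158
Step 4: 70 μL + 500 μL = 570 μL total → factor 570/70 = 8.1429
Product of known-step factors = 1486.6
Overall factor = 2.50 mM / (0.0130 μM) = 1.9231 × 10^5
Step-1 factor = 1.9231 × 10^5 / 1486.6 = 129.36
v = 45.4 mL / 129.36 = 0.351 mL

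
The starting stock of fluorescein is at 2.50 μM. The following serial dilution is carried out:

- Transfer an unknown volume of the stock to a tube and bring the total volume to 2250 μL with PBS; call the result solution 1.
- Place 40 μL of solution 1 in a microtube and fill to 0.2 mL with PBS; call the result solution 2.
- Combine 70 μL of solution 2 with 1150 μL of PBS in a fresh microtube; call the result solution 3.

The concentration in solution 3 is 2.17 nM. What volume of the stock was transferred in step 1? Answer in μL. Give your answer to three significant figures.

170 μL

Step 1: v brought to 2250 μL → factor = 2250 μL/v
Step 2: 40 μL brought to 0.2 mL → factor 200/40 = 5
Step 3: 70 μL + 1150 μL = 1220 μL total → factor 1220/70 = 17.429
Product of known-step factors = 87.143
Overall factor = 2.50 μM / (2.17 nM) = 1152.1
Step-1 factor = 1152.1 / 87.143 = 13.221
v = 2250 μL / 13.221 = 170 μL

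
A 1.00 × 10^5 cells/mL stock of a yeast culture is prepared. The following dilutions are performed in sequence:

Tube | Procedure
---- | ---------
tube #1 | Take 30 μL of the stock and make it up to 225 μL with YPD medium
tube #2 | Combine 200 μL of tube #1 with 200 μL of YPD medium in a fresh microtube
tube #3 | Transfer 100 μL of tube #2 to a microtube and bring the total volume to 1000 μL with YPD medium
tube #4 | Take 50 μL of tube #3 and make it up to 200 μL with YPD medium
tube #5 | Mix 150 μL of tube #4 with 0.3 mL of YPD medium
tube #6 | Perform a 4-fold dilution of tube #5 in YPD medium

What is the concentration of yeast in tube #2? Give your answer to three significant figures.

6.67 × 10^3 cells/mL

Step 1: 30 μL brought to 225 μL → factor 225/30 = 7.5
Step 2: 200 μL + 200 μL = 400 μL total → factor 400/200 = 2
Dilution factor through tube #2 = 7.5 × 2 = 15
[tube #2] = 1.00 × 10^5 cells/mL / 15 = 6.67 × 10^3 cells/mL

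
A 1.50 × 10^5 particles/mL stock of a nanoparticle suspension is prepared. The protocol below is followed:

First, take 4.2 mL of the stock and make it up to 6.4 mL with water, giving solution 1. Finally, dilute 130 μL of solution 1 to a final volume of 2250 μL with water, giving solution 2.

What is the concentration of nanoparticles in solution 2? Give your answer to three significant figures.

5.69 × 10^3 particles/mL

Step 1: 4.2 mL brought to 6.4 mL → factor 6.4/4.2 = 1.5238
Step 2: 130 μL brought to 2250 μL → factor 2250/130 = 17.308
Overall dilution factor = 1.5238 × 17.308 = 26.374
Final = 1.50 × 10^5 particles/mL / 26.374 = 5.69 × 10^3 particles/mL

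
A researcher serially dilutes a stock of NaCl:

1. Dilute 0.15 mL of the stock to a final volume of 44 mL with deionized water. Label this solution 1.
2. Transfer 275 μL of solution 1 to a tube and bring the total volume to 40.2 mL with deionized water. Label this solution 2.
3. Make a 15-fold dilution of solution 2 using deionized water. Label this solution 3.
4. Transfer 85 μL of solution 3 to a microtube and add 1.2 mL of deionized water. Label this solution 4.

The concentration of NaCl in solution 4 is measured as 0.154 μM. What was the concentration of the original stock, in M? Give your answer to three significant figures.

Step 1: 0.15 mL brought to 44 mL → factor 44/0.15 = 293.33
Step 2: 275 μL brought to 40.2 mL → factor 40200/275 = 146.18
Step 3: 15-fold → factor 15
Step 4: 85 μL + 1.2 mL = 1285 μL total → factor 1285/85 = 15.118
Overall dilution factor = 293.33 × 146.18 × 15 × 15.118 = 9.7237 × 10^6
Stock = 0.154 μM × 9.7237 × 10^6 = 1.497 × 10^6 μM = 1.50 M

1.50 M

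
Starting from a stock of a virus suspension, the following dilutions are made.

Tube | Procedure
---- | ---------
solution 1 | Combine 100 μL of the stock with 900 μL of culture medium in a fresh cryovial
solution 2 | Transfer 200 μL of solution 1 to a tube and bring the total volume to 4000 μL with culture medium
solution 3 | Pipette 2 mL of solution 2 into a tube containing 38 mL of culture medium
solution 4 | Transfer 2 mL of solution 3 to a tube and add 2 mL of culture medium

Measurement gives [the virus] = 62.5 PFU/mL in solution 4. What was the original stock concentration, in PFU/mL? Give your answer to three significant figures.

Step 1: 100 μL + 900 μL = 1000 μL total → factor 1000/100 = 10
Step 2: 200 μL brought to 4000 μL → factor 4000/200 = 20
Step 3: 2 mL + 38 mL = 40 mL total → factor 40/2 = 20
Step 4: 2 mL + 2 mL = 4 mL total → factor 4/2 = 2
Overall dilution factor = 10 × 20 × 20 × 2 = 8000
Stock = 62.5 PFU/mL × 8000 = 5.00 × 10^5 PFU/mL

5.00 × 10^5 PFU/mL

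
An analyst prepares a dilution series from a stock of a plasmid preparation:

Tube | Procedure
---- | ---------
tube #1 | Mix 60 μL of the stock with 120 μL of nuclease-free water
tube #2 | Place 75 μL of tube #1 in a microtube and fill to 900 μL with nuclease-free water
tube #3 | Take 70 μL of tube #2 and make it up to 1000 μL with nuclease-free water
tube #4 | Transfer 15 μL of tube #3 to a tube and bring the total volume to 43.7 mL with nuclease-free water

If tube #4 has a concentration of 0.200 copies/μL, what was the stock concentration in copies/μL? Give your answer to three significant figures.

3.00 × 10^5 copies/μL

Step 1: 60 μL + 120 μL = 180 μL total → factor 180/60 = 3
Step 2: 75 μL brought to 900 μL → factor 900/75 = 12
Step 3: 70 μL brought to 1000 μL → factor 1000/70 = 14.286
Step 4: 15 μL brought to 43.7 mL → factor 43700/15 = 2913.3
Overall dilution factor = 3 × 12 × 14.286 × 2913.3 = 1.4983 × 10^6
Stock = 0.200 copies/μL × 1.4983 × 10^6 = 3.00 × 10^5 copies/μL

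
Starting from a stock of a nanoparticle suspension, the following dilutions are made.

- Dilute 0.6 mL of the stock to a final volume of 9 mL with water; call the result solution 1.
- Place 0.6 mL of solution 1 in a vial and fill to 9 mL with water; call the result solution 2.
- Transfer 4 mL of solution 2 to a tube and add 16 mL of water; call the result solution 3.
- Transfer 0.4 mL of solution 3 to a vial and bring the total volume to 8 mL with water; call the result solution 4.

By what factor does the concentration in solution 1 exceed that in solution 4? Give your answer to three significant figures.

Step 1: 0.6 mL brought to 9 mL → factor 9/0.6 = 15
Step 2: 0.6 mL brought to 9 mL → factor 9/0.6 = 15
Step 3: 4 mL + 16 mL = 20 mL total → factor 20/4 = 5
Step 4: 0.4 mL brought to 8 mL → factor 8/0.4 = 20
Dilution factor to solution 1 = 15; to solution 4 = 22500
[solution 1]/[solution 4] = (factor to solution 4)/(factor to solution 1) = 22500/15 = 1.50 × 10^3

1.50 × 10^3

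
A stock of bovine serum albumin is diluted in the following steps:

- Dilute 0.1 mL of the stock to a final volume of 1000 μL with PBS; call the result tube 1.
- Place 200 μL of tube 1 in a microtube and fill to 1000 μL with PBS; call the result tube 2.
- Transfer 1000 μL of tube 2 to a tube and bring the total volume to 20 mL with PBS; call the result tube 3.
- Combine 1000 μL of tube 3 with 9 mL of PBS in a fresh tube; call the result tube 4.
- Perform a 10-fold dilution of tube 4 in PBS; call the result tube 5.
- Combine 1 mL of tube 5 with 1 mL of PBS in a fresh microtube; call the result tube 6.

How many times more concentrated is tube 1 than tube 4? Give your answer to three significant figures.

1.00 × 10^3

Step 1: 0.1 mL brought to 1000 μL → factor 1/0.1 = 10
Step 2: 200 μL brought to 1000 μL → factor 1000/200 = 5
Step 3: 1000 μL brought to 20 mL → factor 20000/1000 = 20
Step 4: 1000 μL + 9 mL = 10000 μL total → factor 10000/1000 = 10
Dilution factor to tube 1 = 10; to tube 4 = 10000
[tube 1]/[tube 4] = (factor to tube 4)/(factor to tube 1) = 10000/10 = 1.00 × 10^3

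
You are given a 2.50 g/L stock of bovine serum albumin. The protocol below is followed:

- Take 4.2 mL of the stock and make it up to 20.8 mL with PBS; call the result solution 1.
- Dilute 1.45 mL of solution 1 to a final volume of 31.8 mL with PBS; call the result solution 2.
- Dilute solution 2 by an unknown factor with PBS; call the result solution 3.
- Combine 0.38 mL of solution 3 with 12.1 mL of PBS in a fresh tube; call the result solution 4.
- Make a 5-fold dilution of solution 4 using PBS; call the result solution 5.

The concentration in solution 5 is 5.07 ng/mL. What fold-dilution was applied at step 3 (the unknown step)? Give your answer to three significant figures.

Step 1: 4.2 mL brought to 20.8 mL → factor 20.8/4.2 = 4.9524
Step 2: 1.45 mL brought to 31.8 mL → factor 31.8/1.45 = 21.931
Step 3: unknown factor x
Step 4: 0.38 mL + 12.1 mL = 12.48 mL total → factor 12.48/0.38 = 32.842
Step 5: 5-fold → factor 5
Product of known-step factors = 17835
Overall factor = 2.50 g/L / (5.07 ng/mL) = 4.931 × 10^5
x = 4.931 × 10^5 / 17835 = 27.6

27.6-fold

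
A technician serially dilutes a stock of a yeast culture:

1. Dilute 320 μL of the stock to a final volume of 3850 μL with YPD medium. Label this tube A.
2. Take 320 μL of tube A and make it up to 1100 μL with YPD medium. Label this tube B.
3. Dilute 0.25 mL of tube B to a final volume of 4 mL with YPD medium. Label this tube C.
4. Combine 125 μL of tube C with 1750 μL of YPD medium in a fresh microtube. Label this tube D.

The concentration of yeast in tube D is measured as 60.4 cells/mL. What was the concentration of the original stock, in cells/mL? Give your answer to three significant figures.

Step 1: 320 μL brought to 3850 μL → factor 3850/320 = 12.031
Step 2: 320 μL brought to 1100 μL → factor 1100/320 = 3.4375
Step 3: 0.25 mL brought to 4 mL → factor 4/0.25 = 16
Step 4: 125 μL + 1750 μL = 1875 μL total → factor 1875/125 = 15
Overall dilution factor = 12.031 × 3.4375 × 16 × 15 = 9925.8
Stock = 60.4 cells/mL × 9925.8 = 6.00 × 10^5 cells/mL

6.00 × 10^5 cells/mL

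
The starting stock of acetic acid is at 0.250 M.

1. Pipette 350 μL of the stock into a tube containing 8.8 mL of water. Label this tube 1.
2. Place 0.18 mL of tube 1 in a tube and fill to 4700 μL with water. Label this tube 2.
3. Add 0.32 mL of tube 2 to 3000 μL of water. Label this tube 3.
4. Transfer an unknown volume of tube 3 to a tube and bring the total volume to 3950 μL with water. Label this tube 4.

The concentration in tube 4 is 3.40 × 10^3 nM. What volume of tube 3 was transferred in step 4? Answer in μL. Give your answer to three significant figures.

Step 1: 350 μL + 8.8 mL = 9150 μL total → factor 9150/350 = 26.143
Step 2: 0.18 mL brought to 4700 μL → factor 4.7/0.18 = 26.111
Step 3: 0.32 mL + 3000 μL = 3.32 mL total → factor 3.32/0.32 = 10.375
Step 4: v brought to 3950 μL → factor = 3950 μL/v
Product of known-step factors = 7082.2
Overall factor = 0.250 M / (3.40 × 10^3 nM) = 73529
Step-4 factor = 73529 / 7082.2 = 10.382
v = 3950 μL / 10.382 = 380 μL

380 μL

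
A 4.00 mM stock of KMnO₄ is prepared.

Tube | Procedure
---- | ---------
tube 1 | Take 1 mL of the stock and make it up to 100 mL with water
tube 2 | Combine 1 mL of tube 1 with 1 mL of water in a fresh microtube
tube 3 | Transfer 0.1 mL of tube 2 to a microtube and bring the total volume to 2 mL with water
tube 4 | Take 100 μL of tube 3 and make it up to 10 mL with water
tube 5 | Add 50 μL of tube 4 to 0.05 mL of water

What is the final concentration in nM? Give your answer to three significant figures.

5.00 nM

Step 1: 1 mL brought to 100 mL → factor 100/1 = 100
Step 2: 1 mL + 1 mL = 2 mL total → factor 2/1 = 2
Step 3: 0.1 mL brought to 2 mL → factor 2/0.1 = 20
Step 4: 100 μL brought to 10 mL → factor 10000/100 = 100
Step 5: 50 μL + 0.05 mL = 100 μL total → factor 100/50 = 2
Overall dilution factor = 100 × 2 × 20 × 100 × 2 = 8 × 10^5
Final = 4.00 mM / 8 × 10^5 = 5.000 × 10^-6 mM = 5.00 nM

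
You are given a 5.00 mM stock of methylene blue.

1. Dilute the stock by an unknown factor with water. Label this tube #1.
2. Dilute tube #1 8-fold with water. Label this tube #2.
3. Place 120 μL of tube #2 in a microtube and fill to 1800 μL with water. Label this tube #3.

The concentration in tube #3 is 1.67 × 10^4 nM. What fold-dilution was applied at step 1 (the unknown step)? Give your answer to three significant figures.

2.50-fold

Step 1: unknown factor x
Step 2: 8-fold → factor 8
Step 3: 120 μL brought to 1800 μL → factor 1800/120 = 15
Product of known-step factors = 120
Overall factor = 5.00 mM / (1.67 × 10^4 nM) = 299.4
x = 299.4 / 120 = 2.50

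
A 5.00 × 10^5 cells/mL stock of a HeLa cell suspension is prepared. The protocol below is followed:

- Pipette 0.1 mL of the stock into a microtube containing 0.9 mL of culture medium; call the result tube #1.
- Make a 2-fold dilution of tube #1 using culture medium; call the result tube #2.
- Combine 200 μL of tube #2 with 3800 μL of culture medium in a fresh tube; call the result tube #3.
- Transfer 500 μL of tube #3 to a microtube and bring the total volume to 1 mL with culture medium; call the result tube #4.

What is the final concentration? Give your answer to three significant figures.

625 cells/mL

Step 1: 0.1 mL + 0.9 mL = 1 mL total → factor 1/0.1 = 10
Step 2: 2-fold → factor 2
Step 3: 200 μL + 3800 μL = 4000 μL total → factor 4000/200 = 20
Step 4: 500 μL brought to 1 mL → factor 1000/500 = 2
Overall dilution factor = 10 × 2 × 20 × 2 = 800
Final = 5.00 × 10^5 cells/mL / 800 = 625 cells/mL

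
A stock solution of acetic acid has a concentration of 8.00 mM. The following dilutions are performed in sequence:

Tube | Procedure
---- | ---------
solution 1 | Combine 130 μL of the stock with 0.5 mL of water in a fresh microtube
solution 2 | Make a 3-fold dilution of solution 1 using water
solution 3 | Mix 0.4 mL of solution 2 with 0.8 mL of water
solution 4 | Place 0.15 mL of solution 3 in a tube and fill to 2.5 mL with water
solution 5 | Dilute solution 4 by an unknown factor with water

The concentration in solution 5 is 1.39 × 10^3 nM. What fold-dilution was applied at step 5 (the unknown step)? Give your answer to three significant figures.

7.92-fold

Step 1: 130 μL + 0.5 mL = 630 μL total → factor 630/130 = 4.8462
Step 2: 3-fold → factor 3
Step 3: 0.4 mL + 0.8 mL = 1.2 mL total → factor 1.2/0.4 = 3
Step 4: 0.15 mL brought to 2.5 mL → factor 2.5/0.15 = 16.667
Step 5: unknown factor x
Product of known-step factors = 726.92
Overall factor = 8.00 mM / (1.39 × 10^3 nM) = 5755.4
x = 5755.4 / 726.92 = 7.92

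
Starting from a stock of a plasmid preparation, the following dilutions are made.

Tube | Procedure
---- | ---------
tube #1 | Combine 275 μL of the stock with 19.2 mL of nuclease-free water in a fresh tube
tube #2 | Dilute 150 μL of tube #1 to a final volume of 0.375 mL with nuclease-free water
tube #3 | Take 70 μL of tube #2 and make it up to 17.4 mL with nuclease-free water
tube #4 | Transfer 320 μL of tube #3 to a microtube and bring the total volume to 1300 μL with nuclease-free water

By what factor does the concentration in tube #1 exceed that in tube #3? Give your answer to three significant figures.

621

Step 1: 275 μL + 19.2 mL = 19475 μL total → factor 19475/275 = 70.818
Step 2: 150 μL brought to 0.375 mL → factor 375/150 = 2.5
Step 3: 70 μL brought to 17.4 mL → factor 17400/70 = 248.57
Dilution factor to tube #1 = 70.818; to tube #3 = 44008
[tube #1]/[tube #3] = (factor to tube #3)/(factor to tube #1) = 44008/70.818 = 621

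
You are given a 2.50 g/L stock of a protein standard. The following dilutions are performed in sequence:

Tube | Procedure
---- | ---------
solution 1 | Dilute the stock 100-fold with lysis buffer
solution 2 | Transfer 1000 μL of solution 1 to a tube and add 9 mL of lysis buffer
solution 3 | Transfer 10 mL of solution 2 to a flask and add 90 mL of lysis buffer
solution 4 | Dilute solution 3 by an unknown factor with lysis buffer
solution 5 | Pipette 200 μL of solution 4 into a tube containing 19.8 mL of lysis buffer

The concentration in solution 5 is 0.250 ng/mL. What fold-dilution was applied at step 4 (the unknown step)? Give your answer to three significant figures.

10.0-fold

Step 1: 100-fold → factor 100
Step 2: 1000 μL + 9 mL = 10000 μL total → factor 10000/1000 = 10
Step 3: 10 mL + 90 mL = 100 mL total → factor 100/10 = 10
Step 4: unknown factor x
Step 5: 200 μL + 19.8 mL = 20000 μL total → factor 20000/200 = 100
Product of known-step factors = 1 × 10^6
Overall factor = 2.50 g/L / (0.250 ng/mL) = 1 × 10^7
x = 1 × 10^7 / 1 × 10^6 = 10.0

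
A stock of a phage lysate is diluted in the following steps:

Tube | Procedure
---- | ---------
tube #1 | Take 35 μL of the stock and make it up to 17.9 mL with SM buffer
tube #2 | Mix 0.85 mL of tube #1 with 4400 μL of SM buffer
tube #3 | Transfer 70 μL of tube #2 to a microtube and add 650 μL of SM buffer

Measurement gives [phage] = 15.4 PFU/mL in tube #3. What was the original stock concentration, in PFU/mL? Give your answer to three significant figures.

5.00 × 10^5 PFU/mL

Step 1: 35 μL brought to 17.9 mL → factor 17900/35 = 511.43
Step 2: 0.85 mL + 4400 μL = 5.25 mL total → factor 5.25/0.85 = 6.1765
Step 3: 70 μL + 650 μL = 720 μL total → factor 720/70 = 10.286
Overall dilution factor = 511.43 × 6.1765 × 10.286 = 32491
Stock = 15.4 PFU/mL × 32491 = 5.00 × 10^5 PFU/mL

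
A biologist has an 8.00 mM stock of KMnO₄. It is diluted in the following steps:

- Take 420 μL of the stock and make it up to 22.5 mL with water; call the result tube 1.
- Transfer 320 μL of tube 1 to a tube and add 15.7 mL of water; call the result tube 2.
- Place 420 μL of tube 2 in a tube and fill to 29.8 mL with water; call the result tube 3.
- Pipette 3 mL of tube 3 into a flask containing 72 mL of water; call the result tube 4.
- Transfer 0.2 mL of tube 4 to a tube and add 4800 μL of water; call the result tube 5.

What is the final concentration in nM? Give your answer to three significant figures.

Step 1: 420 μL brought to 22.5 mL → factor 22500/420 = 53.571
Step 2: 320 μL + 15.7 mL = 16020 μL total → factor 16020/320 = 50.062
Step 3: 420 μL brought to 29.8 mL → factor 29800/420 = 70.952
Step 4: 3 mL + 72 mL = 75 mL total → factor 75/3 = 25
Step 5: 0.2 mL + 4800 μL = 5 mL total → factor 5/0.2 = 25
Overall dilution factor = 53.571 × 50.062 × 70.952 × 25 × 25 = 1.1893 × 10^8
Final = 8.00 mM / 1.1893 × 10^8 = 6.727 × 10^-8 mM = 0.0673 nM

0.0673 nM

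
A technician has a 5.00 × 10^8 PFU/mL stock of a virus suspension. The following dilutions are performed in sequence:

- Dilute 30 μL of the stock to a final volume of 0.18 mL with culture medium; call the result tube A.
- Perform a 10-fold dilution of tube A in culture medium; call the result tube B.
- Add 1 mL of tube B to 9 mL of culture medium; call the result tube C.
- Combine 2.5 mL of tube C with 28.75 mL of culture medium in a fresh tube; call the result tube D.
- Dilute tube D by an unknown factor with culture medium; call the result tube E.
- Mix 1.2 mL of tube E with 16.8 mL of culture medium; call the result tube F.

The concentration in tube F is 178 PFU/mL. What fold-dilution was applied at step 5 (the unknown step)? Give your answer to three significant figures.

25.0-fold

Step 1: 30 μL brought to 0.18 mL → factor 180/30 = 6
Step 2: 10-fold → factor 10
Step 3: 1 mL + 9 mL = 10 mL total → factor 10/1 = 10
Step 4: 2.5 mL + 28.75 mL = 31.25 mL total → factor 31.25/2.5 = 12.5
Step 5: unknown factor x
Step 6: 1.2 mL + 16.8 mL = 18 mL total → factor 18/1.2 = 15
Product of known-step factors = 1.125 × 10^5
Overall factor = 5.00 × 10^8 PFU/mL / (178 PFU/mL) = 2.809 × 10^6
x = 2.809 × 10^6 / 1.125 × 10^5 = 25.0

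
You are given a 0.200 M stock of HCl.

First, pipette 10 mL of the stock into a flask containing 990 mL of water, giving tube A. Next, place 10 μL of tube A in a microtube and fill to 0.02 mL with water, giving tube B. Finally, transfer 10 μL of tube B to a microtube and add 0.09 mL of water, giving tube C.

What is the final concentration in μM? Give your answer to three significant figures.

100 μM

Step 1: 10 mL + 990 mL = 1000 mL total → factor 1000/10 = 100
Step 2: 10 μL brought to 0.02 mL → factor 20/10 = 2
Step 3: 10 μL + 0.09 mL = 100 μL total → factor 100/10 = 10
Overall dilution factor = 100 × 2 × 10 = 2000
Final = 0.200 M / 2000 = 0.0001000 M = 100 μM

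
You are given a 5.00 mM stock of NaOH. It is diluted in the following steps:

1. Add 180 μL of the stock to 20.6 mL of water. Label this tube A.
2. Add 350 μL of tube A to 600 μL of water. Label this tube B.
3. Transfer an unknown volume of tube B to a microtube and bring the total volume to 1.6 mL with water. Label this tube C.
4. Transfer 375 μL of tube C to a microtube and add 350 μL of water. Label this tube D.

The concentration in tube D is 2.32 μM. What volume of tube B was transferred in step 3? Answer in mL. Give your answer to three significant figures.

Step 1: 180 μL + 20.6 mL = 20780 μL total → factor 20780/180 = 115.44
Step 2: 350 μL + 600 μL = 950 μL total → factor 950/350 = 2.7143
Step 3: v brought to 1.6 mL → factor = 1.6 mL/v
Step 4: 375 μL + 350 μL = 725 μL total → factor 725/375 = 1.9333
Product of known-step factors = 605.81
Overall factor = 5.00 mM / (2.32 μM) = 2155.2
Step-3 factor = 2155.2 / 605.81 = 3.5575
v = 1.6 mL / 3.5575 = 0.450 mL

0.450 mL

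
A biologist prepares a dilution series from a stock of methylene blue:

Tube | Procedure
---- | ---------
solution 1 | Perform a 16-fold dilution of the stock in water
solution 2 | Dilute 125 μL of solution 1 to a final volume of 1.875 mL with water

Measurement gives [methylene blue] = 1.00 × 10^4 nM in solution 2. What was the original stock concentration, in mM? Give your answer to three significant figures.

2.40 mM

Step 1: 16-fold → factor 16
Step 2: 125 μL brought to 1.875 mL → factor 1875/125 = 15
Overall dilution factor = 16 × 15 = 240
Stock = 1.00 × 10^4 nM × 240 = 2.400 × 10^6 nM = 2.40 mM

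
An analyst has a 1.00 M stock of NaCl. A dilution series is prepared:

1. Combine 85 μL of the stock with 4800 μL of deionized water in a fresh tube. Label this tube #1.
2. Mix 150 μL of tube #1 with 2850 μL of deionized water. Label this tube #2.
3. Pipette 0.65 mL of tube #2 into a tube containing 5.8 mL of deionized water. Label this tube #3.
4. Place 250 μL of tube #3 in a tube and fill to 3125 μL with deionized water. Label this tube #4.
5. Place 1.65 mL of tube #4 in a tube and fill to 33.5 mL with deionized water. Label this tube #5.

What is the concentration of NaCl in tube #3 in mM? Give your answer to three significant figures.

0.0877 mM

Step 1: 85 μL + 4800 μL = 4885 μL total → factor 4885/85 = 57.471
Step 2: 150 μL + 2850 μL = 3000 μL total → factor 3000/150 = 20
Step 3: 0.65 mL + 5.8 mL = 6.45 mL total → factor 6.45/0.65 = 9.9231
Dilution factor through tube #3 = 57.471 × 20 × 9.9231 = 11406
[tube #3] = 1.00 M / 11406 = 8.768 × 10^-5 M = 0.0877 mM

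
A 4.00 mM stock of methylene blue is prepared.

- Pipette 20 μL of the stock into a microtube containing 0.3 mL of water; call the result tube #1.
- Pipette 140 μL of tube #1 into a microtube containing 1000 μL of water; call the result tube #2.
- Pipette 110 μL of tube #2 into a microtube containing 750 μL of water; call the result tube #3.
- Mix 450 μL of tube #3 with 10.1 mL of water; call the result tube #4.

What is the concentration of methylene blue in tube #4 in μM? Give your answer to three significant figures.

0.168 μM

Step 1: 20 μL + 0.3 mL = 320 μL total → factor 320/20 = 16
Step 2: 140 μL + 1000 μL = 1140 μL total → factor 1140/140 = 8.1429
Step 3: 110 μL + 750 μL = 860 μL total → factor 860/110 = 7.8182
Step 4: 450 μL + 10.1 mL = 10550 μL total → factor 10550/450 = 23.444
Overall dilution factor = 16 × 8.1429 × 7.8182 × 23.444 = 23880
Final = 4.00 mM / 23880 = 0.0001675 mM = 0.168 μM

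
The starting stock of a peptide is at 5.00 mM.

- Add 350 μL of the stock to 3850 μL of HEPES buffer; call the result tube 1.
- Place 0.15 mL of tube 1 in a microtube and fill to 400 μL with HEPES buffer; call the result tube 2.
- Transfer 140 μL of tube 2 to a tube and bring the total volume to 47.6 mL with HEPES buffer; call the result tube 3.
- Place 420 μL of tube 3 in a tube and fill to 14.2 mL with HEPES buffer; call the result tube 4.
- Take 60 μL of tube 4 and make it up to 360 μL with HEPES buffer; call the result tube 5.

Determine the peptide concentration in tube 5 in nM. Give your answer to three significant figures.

2.27 nM

Step 1: 350 μL + 3850 μL = 4200 μL total → factor 4200/350 = 12
Step 2: 0.15 mL brought to 400 μL → factor 0.4/0.15 = 2.6667
Step 3: 140 μL brought to 47.6 mL → factor 47600/140 = 340
Step 4: 420 μL brought to 14.2 mL → factor 14200/420 = 33.81
Step 5: 60 μL brought to 360 μL → factor 360/60 = 6
Overall dilution factor = 12 × 2.6667 × 340 × 33.81 × 6 = 2.2071 × 10^6
Final = 5.00 mM / 2.2071 × 10^6 = 2.265 × 10^-6 mM = 2.27 nM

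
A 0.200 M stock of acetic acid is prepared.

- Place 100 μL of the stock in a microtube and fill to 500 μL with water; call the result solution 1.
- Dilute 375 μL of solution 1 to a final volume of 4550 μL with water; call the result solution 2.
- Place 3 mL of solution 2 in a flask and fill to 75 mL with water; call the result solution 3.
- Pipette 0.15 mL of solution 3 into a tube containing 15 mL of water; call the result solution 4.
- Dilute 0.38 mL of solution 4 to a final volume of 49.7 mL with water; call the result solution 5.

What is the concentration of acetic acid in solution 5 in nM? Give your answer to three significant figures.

Step 1: 100 μL brought to 500 μL → factor 500/100 = 5
Step 2: 375 μL brought to 4550 μL → factor 4550/375 = 12.133
Step 3: 3 mL brought to 75 mL → factor 75/3 = 25
Step 4: 0.15 mL + 15 mL = 15.15 mL total → factor 15.15/0.15 = 101
Step 5: 0.38 mL brought to 49.7 mL → factor 49.7/0.38 = 130.79
Overall dilution factor = 5 × 12.133 × 25 × 101 × 130.79 = 2.0035 × 10^7
Final = 0.200 M / 2.0035 × 10^7 = 9.983 × 10^-9 M = 9.98 nM

9.98 nM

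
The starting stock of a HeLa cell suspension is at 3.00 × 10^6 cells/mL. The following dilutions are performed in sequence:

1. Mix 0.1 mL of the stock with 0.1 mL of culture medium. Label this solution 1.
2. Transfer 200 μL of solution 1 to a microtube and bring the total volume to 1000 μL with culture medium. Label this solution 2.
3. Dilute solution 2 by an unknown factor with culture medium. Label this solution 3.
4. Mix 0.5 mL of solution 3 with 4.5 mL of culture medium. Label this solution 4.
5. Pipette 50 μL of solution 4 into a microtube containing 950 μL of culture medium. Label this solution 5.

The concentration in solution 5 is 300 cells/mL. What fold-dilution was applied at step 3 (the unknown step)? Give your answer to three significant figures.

5.00-fold

Step 1: 0.1 mL + 0.1 mL = 0.2 mL total → factor 0.2/0.1 = 2
Step 2: 200 μL brought to 1000 μL → factor 1000/200 = 5
Step 3: unknown factor x
Step 4: 0.5 mL + 4.5 mL = 5 mL total → factor 5/0.5 = 10
Step 5: 50 μL + 950 μL = 1000 μL total → factor 1000/50 = 20
Product of known-step factors = 2000
Overall factor = 3.00 × 10^6 cells/mL / (300 cells/mL) = 10000
x = 10000 / 2000 = 5.00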